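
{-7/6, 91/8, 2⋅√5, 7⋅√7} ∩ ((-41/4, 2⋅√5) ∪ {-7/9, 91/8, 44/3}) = {-7/6, 91/8}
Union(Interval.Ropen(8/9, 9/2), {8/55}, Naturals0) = Union({8/55}, Interval.Ropen(8/9, 9/2), Naturals0)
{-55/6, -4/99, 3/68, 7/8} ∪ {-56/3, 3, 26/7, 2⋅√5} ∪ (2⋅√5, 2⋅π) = {-56/3, -55/6, -4/99, 3/68, 7/8, 3, 26/7} ∪ [2⋅√5, 2⋅π)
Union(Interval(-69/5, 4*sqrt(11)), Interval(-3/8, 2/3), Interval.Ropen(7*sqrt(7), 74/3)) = Union(Interval(-69/5, 4*sqrt(11)), Interval.Ropen(7*sqrt(7), 74/3))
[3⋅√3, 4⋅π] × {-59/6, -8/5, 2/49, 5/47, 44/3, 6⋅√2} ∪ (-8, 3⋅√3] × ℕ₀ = ((-8, 3⋅√3] × ℕ₀) ∪ ([3⋅√3, 4⋅π] × {-59/6, -8/5, 2/49, 5/47, 44/3, 6⋅√2})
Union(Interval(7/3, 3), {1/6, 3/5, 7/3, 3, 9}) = Union({1/6, 3/5, 9}, Interval(7/3, 3))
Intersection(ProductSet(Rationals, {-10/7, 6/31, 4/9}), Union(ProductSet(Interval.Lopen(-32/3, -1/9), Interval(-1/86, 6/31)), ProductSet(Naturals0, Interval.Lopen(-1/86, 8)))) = Union(ProductSet(Intersection(Interval.Lopen(-32/3, -1/9), Rationals), {6/31}), ProductSet(Naturals0, {6/31, 4/9}))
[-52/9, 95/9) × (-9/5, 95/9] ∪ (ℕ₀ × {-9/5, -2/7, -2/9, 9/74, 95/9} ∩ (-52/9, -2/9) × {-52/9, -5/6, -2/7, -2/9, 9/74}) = [-52/9, 95/9) × (-9/5, 95/9]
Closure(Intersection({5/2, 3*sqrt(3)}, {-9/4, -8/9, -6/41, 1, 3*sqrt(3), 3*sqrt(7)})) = {3*sqrt(3)}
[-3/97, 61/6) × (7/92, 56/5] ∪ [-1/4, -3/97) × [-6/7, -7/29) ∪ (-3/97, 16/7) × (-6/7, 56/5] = ([-1/4, -3/97) × [-6/7, -7/29)) ∪ ((-3/97, 16/7) × (-6/7, 56/5]) ∪ ([-3/97, 61/6) × (7/92, 56/5])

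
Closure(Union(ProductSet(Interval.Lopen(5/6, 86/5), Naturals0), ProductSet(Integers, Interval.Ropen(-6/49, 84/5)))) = Union(ProductSet(Integers, Interval(-6/49, 84/5)), ProductSet(Interval(5/6, 86/5), Naturals0))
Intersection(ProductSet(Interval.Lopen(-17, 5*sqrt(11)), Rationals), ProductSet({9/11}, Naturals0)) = ProductSet({9/11}, Naturals0)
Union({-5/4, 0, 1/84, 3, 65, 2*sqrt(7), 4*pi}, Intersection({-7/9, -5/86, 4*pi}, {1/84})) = {-5/4, 0, 1/84, 3, 65, 2*sqrt(7), 4*pi}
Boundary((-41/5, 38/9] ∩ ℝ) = {-41/5, 38/9}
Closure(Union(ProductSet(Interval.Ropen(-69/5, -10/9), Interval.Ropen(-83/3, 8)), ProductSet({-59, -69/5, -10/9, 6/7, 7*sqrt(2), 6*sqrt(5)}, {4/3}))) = Union(ProductSet({-69/5, -10/9}, Interval(-83/3, 8)), ProductSet({-59, -69/5, -10/9, 6/7, 7*sqrt(2), 6*sqrt(5)}, {4/3}), ProductSet(Interval(-69/5, -10/9), {-83/3, 8}), ProductSet(Interval.Ropen(-69/5, -10/9), Interval.Ropen(-83/3, 8)))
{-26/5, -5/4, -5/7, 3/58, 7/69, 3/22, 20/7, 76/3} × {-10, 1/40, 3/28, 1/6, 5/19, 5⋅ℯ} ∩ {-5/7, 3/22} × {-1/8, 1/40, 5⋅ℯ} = {-5/7, 3/22} × {1/40, 5⋅ℯ}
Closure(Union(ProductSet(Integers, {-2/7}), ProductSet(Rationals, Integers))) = Union(ProductSet(Integers, {-2/7}), ProductSet(Reals, Integers))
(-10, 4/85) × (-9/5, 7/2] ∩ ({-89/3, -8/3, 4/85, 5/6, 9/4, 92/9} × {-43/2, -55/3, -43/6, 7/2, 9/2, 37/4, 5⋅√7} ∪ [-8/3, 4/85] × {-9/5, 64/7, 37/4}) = {-8/3} × {7/2}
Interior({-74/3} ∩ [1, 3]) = ∅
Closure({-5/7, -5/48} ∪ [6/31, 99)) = {-5/7, -5/48} ∪ [6/31, 99]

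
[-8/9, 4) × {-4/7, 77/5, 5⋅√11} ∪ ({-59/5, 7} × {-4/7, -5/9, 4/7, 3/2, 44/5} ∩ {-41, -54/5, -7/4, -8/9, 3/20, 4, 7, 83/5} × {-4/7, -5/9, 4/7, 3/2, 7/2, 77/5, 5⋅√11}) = ({7} × {-4/7, -5/9, 4/7, 3/2}) ∪ ([-8/9, 4) × {-4/7, 77/5, 5⋅√11})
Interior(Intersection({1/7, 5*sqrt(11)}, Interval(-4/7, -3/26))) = EmptySet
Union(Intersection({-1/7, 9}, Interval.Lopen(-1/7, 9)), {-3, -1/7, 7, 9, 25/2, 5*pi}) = {-3, -1/7, 7, 9, 25/2, 5*pi}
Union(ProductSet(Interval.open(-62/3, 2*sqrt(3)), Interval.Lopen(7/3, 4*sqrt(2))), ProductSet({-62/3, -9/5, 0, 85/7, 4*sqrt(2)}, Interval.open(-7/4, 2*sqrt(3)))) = Union(ProductSet({-62/3, -9/5, 0, 85/7, 4*sqrt(2)}, Interval.open(-7/4, 2*sqrt(3))), ProductSet(Interval.open(-62/3, 2*sqrt(3)), Interval.Lopen(7/3, 4*sqrt(2))))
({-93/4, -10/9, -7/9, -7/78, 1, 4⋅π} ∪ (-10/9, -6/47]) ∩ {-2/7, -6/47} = {-2/7, -6/47}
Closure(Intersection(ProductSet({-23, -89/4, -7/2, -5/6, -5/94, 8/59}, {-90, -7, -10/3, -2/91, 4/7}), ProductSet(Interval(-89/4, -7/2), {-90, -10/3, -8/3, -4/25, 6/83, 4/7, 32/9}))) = ProductSet({-89/4, -7/2}, {-90, -10/3, 4/7})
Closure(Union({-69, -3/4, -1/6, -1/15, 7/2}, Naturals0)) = Union({-69, -3/4, -1/6, -1/15, 7/2}, Naturals0)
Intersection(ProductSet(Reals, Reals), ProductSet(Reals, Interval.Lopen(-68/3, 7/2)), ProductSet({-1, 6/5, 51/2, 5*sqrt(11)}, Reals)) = ProductSet({-1, 6/5, 51/2, 5*sqrt(11)}, Interval.Lopen(-68/3, 7/2))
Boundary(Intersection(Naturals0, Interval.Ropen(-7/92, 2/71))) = Range(0, 1, 1)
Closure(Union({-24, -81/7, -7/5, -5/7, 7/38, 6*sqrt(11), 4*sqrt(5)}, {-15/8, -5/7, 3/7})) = {-24, -81/7, -15/8, -7/5, -5/7, 7/38, 3/7, 6*sqrt(11), 4*sqrt(5)}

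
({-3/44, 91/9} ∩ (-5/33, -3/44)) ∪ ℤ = ℤ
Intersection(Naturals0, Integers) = Naturals0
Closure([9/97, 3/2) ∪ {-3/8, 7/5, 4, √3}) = {-3/8, 4, √3} ∪ [9/97, 3/2]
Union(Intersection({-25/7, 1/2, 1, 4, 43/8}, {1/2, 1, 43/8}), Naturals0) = Union({1/2, 43/8}, Naturals0)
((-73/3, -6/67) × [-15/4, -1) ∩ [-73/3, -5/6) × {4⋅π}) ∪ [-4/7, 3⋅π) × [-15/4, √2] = [-4/7, 3⋅π) × [-15/4, √2]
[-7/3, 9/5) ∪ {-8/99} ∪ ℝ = (-∞, ∞)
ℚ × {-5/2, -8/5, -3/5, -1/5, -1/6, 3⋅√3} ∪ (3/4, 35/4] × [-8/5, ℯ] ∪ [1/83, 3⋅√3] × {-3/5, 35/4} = ((3/4, 35/4] × [-8/5, ℯ]) ∪ ([1/83, 3⋅√3] × {-3/5, 35/4}) ∪ (ℚ × {-5/2, -8/5, -3/5, -1/5, -1/6, 3⋅√3})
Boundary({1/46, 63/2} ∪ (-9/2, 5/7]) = {-9/2, 5/7, 63/2}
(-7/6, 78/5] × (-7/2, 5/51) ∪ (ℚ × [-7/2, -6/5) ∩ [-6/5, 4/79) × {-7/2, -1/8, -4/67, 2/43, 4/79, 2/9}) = ((ℚ ∩ [-6/5, 4/79)) × {-7/2}) ∪ ((-7/6, 78/5] × (-7/2, 5/51))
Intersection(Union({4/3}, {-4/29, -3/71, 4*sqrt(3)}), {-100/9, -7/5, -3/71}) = {-3/71}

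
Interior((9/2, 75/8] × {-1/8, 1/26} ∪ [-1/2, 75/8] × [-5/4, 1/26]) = (-1/2, 75/8) × (-5/4, 1/26)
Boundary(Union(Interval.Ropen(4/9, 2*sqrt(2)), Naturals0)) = Union(Complement(Naturals0, Interval.open(4/9, 2*sqrt(2))), {4/9, 2*sqrt(2)})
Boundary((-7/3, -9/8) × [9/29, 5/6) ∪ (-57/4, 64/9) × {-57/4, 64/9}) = ({-7/3, -9/8} × [9/29, 5/6]) ∪ ([-57/4, 64/9] × {-57/4, 64/9}) ∪ ([-7/3, -9/8] × {9/29, 5/6})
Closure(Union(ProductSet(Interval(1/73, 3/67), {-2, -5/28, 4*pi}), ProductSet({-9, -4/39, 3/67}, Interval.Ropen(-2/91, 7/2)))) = Union(ProductSet({-9, -4/39, 3/67}, Interval(-2/91, 7/2)), ProductSet(Interval(1/73, 3/67), {-2, -5/28, 4*pi}))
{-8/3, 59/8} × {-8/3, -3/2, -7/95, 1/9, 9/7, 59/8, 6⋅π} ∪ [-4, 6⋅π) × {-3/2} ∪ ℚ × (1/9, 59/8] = (ℚ × (1/9, 59/8]) ∪ ([-4, 6⋅π) × {-3/2}) ∪ ({-8/3, 59/8} × {-8/3, -3/2, -7/95, 1/9, 9/7, 59/8, 6⋅π})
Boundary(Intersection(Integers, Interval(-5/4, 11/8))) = Range(-1, 2, 1)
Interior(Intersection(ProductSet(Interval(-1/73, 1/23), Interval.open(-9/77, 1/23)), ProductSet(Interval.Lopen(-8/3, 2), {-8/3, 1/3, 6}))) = EmptySet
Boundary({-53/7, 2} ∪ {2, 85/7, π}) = {-53/7, 2, 85/7, π}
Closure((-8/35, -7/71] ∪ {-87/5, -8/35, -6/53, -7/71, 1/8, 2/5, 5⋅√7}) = {-87/5, 1/8, 2/5, 5⋅√7} ∪ [-8/35, -7/71]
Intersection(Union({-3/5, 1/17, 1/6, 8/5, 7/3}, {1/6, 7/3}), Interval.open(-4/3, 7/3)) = {-3/5, 1/17, 1/6, 8/5}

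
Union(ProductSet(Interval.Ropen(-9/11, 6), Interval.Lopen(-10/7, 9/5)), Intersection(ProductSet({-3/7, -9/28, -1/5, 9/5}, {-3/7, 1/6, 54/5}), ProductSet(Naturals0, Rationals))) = ProductSet(Interval.Ropen(-9/11, 6), Interval.Lopen(-10/7, 9/5))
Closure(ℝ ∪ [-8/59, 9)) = (-∞, ∞)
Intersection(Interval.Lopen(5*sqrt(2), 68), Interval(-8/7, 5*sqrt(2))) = EmptySet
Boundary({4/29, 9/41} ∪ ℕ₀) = ℕ₀ ∪ {4/29, 9/41}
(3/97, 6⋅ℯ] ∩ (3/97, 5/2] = (3/97, 5/2]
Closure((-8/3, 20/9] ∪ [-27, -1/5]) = [-27, 20/9]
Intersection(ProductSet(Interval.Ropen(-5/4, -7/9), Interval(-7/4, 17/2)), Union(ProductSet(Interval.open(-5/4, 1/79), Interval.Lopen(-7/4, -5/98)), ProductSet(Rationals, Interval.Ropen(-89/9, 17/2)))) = Union(ProductSet(Intersection(Interval.Ropen(-5/4, -7/9), Rationals), Interval.Ropen(-7/4, 17/2)), ProductSet(Interval.open(-5/4, -7/9), Interval.Lopen(-7/4, -5/98)))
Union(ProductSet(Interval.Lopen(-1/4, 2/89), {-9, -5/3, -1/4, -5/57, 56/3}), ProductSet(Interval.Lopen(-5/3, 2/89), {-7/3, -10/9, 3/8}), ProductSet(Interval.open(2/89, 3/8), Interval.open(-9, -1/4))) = Union(ProductSet(Interval.Lopen(-5/3, 2/89), {-7/3, -10/9, 3/8}), ProductSet(Interval.Lopen(-1/4, 2/89), {-9, -5/3, -1/4, -5/57, 56/3}), ProductSet(Interval.open(2/89, 3/8), Interval.open(-9, -1/4)))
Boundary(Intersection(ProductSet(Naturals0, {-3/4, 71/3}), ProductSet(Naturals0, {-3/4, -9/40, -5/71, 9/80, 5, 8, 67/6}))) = ProductSet(Naturals0, {-3/4})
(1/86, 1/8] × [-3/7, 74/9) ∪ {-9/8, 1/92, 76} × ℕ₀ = ({-9/8, 1/92, 76} × ℕ₀) ∪ ((1/86, 1/8] × [-3/7, 74/9))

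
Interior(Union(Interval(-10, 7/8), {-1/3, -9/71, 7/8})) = Interval.open(-10, 7/8)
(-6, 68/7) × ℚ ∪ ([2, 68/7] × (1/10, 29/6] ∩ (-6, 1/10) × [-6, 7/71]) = (-6, 68/7) × ℚ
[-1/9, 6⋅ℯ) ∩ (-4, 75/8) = [-1/9, 75/8)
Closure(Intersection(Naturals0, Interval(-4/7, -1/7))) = EmptySet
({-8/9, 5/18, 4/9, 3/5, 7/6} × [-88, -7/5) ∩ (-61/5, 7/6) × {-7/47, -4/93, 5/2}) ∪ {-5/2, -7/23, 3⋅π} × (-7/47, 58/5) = {-5/2, -7/23, 3⋅π} × (-7/47, 58/5)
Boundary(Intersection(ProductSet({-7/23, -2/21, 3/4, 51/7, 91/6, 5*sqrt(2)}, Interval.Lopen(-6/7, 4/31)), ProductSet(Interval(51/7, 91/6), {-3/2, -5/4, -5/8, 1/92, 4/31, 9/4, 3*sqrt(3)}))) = ProductSet({51/7, 91/6}, {-5/8, 1/92, 4/31})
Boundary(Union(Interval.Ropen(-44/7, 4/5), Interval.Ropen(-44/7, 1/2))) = {-44/7, 4/5}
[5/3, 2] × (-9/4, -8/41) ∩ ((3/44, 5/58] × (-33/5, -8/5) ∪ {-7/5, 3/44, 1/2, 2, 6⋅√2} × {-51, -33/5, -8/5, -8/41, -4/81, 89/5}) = {2} × {-8/5}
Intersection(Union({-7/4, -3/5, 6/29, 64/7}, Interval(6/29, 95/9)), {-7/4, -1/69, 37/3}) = {-7/4}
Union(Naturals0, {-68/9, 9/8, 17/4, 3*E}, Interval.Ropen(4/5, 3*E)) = Union({-68/9}, Interval(4/5, 3*E), Naturals0)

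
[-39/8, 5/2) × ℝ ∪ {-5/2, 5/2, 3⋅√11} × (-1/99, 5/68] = ([-39/8, 5/2) × ℝ) ∪ ({-5/2, 5/2, 3⋅√11} × (-1/99, 5/68])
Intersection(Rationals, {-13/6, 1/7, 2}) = {-13/6, 1/7, 2}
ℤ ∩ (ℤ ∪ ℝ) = ℤ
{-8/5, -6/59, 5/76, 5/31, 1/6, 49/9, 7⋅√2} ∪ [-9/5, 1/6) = [-9/5, 1/6] ∪ {49/9, 7⋅√2}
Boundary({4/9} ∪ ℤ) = ℤ ∪ {4/9}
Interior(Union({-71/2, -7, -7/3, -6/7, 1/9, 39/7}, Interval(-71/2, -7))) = Interval.open(-71/2, -7)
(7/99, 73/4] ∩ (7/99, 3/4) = (7/99, 3/4)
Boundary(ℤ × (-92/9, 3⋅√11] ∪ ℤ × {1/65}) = ℤ × [-92/9, 3⋅√11]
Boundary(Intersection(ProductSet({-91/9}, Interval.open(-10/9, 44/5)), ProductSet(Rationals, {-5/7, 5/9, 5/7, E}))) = ProductSet({-91/9}, {-5/7, 5/9, 5/7, E})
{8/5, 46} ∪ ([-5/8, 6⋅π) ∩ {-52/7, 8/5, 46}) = {8/5, 46}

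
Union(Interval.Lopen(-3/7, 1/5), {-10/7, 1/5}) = Union({-10/7}, Interval.Lopen(-3/7, 1/5))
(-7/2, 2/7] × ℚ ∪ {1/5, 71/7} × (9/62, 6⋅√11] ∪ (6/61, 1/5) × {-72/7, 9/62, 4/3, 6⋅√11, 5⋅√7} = ((-7/2, 2/7] × ℚ) ∪ ({1/5, 71/7} × (9/62, 6⋅√11]) ∪ ((6/61, 1/5) × {-72/7, 9/62, 4/3, 6⋅√11, 5⋅√7})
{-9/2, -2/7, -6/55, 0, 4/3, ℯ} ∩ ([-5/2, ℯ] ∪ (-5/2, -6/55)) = {-2/7, -6/55, 0, 4/3, ℯ}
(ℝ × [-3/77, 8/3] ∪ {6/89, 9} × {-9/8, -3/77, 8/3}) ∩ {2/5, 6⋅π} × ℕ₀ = {2/5, 6⋅π} × {0, 1, 2}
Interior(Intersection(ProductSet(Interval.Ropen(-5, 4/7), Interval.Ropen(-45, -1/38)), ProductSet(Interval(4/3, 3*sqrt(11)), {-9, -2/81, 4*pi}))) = EmptySet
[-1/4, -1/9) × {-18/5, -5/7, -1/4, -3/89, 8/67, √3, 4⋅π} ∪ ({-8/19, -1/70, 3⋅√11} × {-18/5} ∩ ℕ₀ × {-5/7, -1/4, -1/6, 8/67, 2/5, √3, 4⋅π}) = [-1/4, -1/9) × {-18/5, -5/7, -1/4, -3/89, 8/67, √3, 4⋅π}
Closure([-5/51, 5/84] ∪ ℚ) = ℚ ∪ (-∞, ∞)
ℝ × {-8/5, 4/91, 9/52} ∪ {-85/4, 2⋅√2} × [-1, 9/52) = (ℝ × {-8/5, 4/91, 9/52}) ∪ ({-85/4, 2⋅√2} × [-1, 9/52))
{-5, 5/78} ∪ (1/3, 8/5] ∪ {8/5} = {-5, 5/78} ∪ (1/3, 8/5]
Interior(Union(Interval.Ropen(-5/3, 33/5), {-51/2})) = Interval.open(-5/3, 33/5)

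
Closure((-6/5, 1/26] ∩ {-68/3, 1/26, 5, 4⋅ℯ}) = {1/26}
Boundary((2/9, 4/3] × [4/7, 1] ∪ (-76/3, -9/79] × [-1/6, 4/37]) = ({-76/3, -9/79} × [-1/6, 4/37]) ∪ ({2/9, 4/3} × [4/7, 1]) ∪ ([-76/3, -9/79] × {-1/6, 4/37}) ∪ ([2/9, 4/3] × {4/7, 1})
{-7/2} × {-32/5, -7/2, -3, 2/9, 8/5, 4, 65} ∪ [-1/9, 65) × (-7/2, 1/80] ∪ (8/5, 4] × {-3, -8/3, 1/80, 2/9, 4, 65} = ({-7/2} × {-32/5, -7/2, -3, 2/9, 8/5, 4, 65}) ∪ ([-1/9, 65) × (-7/2, 1/80]) ∪ ((8/5, 4] × {-3, -8/3, 1/80, 2/9, 4, 65})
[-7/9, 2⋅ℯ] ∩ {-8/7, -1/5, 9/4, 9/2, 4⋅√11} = {-1/5, 9/4, 9/2}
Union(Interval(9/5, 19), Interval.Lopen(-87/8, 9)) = Interval.Lopen(-87/8, 19)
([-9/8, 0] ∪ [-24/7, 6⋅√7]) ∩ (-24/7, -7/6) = (-24/7, -7/6)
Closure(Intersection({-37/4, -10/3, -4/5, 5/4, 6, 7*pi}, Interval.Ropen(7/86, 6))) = {5/4}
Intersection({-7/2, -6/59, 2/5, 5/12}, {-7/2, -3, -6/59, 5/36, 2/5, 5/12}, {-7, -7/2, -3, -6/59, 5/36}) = {-7/2, -6/59}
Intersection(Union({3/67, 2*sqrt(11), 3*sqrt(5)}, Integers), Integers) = Integers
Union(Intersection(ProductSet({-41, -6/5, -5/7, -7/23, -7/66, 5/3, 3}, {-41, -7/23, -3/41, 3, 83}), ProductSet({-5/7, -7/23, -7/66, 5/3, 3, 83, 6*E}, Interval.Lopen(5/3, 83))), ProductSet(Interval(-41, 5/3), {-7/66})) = Union(ProductSet({-5/7, -7/23, -7/66, 5/3, 3}, {3, 83}), ProductSet(Interval(-41, 5/3), {-7/66}))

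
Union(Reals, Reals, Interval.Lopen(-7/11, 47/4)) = Interval(-oo, oo)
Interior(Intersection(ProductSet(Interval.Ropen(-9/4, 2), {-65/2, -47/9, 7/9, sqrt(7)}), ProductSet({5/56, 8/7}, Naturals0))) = EmptySet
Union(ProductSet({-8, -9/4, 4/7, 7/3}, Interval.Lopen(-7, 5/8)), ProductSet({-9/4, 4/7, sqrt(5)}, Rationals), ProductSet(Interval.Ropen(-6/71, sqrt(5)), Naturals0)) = Union(ProductSet({-9/4, 4/7, sqrt(5)}, Rationals), ProductSet({-8, -9/4, 4/7, 7/3}, Interval.Lopen(-7, 5/8)), ProductSet(Interval.Ropen(-6/71, sqrt(5)), Naturals0))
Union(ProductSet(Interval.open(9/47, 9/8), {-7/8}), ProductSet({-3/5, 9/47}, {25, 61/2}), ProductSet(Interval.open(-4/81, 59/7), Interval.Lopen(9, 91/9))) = Union(ProductSet({-3/5, 9/47}, {25, 61/2}), ProductSet(Interval.open(-4/81, 59/7), Interval.Lopen(9, 91/9)), ProductSet(Interval.open(9/47, 9/8), {-7/8}))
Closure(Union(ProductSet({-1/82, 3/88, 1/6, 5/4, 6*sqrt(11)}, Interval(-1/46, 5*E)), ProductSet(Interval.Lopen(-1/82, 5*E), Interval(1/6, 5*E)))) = Union(ProductSet({-1/82, 3/88, 1/6, 5/4, 6*sqrt(11)}, Interval(-1/46, 5*E)), ProductSet(Interval(-1/82, 5*E), Interval(1/6, 5*E)))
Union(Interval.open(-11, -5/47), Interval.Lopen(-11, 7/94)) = Interval.Lopen(-11, 7/94)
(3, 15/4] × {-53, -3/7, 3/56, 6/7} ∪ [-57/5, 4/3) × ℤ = ([-57/5, 4/3) × ℤ) ∪ ((3, 15/4] × {-53, -3/7, 3/56, 6/7})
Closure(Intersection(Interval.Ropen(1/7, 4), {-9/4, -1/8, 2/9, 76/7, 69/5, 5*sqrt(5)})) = {2/9}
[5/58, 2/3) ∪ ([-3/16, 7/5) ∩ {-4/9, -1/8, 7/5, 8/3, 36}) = {-1/8} ∪ [5/58, 2/3)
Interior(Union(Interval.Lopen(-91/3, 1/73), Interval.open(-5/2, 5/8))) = Interval.open(-91/3, 5/8)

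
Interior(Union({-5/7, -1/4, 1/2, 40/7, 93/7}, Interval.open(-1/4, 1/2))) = Interval.open(-1/4, 1/2)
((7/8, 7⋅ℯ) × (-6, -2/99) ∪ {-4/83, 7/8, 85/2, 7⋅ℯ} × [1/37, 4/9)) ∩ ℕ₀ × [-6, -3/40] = {1, 2, …, 19} × (-6, -3/40]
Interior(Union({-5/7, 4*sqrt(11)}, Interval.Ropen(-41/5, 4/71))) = Interval.open(-41/5, 4/71)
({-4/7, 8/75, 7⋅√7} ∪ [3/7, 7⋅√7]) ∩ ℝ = {-4/7, 8/75} ∪ [3/7, 7⋅√7]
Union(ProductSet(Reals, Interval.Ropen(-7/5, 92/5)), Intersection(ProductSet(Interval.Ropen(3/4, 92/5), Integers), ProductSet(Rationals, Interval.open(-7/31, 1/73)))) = ProductSet(Reals, Interval.Ropen(-7/5, 92/5))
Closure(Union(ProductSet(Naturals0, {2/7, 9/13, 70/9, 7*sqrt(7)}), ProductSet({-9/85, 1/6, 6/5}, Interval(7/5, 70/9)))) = Union(ProductSet({-9/85, 1/6, 6/5}, Interval(7/5, 70/9)), ProductSet(Naturals0, {2/7, 9/13, 70/9, 7*sqrt(7)}))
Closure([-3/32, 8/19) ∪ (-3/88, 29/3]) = [-3/32, 29/3]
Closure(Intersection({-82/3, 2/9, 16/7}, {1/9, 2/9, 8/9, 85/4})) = {2/9}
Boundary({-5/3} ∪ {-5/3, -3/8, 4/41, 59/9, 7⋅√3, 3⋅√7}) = {-5/3, -3/8, 4/41, 59/9, 7⋅√3, 3⋅√7}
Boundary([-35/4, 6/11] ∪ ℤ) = {-35/4, 6/11} ∪ (ℤ \ (-35/4, 6/11))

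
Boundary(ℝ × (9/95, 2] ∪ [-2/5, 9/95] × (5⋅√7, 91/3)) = ((-∞, ∞) × {9/95, 2}) ∪ ({-2/5, 9/95} × [5⋅√7, 91/3]) ∪ ([-2/5, 9/95] × {91/3, 5⋅√7})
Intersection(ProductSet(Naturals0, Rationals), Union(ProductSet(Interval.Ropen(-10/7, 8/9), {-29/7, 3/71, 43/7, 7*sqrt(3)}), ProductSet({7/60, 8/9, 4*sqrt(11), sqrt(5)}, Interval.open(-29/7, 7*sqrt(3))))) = ProductSet(Range(0, 1, 1), {-29/7, 3/71, 43/7})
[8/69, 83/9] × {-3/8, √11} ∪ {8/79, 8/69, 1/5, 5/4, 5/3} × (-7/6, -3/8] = ([8/69, 83/9] × {-3/8, √11}) ∪ ({8/79, 8/69, 1/5, 5/4, 5/3} × (-7/6, -3/8])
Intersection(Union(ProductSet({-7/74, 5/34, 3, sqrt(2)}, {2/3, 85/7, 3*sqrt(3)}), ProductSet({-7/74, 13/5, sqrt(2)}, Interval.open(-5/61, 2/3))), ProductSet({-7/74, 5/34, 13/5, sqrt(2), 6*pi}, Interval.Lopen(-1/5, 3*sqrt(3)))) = Union(ProductSet({-7/74, 5/34, sqrt(2)}, {2/3, 3*sqrt(3)}), ProductSet({-7/74, 13/5, sqrt(2)}, Interval.open(-5/61, 2/3)))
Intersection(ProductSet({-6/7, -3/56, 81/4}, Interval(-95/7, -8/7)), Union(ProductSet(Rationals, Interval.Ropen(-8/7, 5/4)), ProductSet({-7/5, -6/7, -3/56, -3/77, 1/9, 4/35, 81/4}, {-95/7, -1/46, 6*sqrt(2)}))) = ProductSet({-6/7, -3/56, 81/4}, {-95/7, -8/7})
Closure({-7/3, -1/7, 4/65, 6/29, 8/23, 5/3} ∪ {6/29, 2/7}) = {-7/3, -1/7, 4/65, 6/29, 2/7, 8/23, 5/3}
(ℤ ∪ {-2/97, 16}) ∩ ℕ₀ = ℕ₀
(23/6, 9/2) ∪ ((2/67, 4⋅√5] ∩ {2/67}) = (23/6, 9/2)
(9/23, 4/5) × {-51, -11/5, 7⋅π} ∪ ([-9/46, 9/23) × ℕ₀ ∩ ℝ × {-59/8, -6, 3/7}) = (9/23, 4/5) × {-51, -11/5, 7⋅π}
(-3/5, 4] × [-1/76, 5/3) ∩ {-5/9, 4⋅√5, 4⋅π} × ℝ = {-5/9} × [-1/76, 5/3)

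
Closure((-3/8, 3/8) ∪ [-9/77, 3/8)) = [-3/8, 3/8]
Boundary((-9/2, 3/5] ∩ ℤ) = {-4, -3, …, 0}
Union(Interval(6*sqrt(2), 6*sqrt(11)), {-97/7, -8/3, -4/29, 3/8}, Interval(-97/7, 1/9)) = Union({3/8}, Interval(-97/7, 1/9), Interval(6*sqrt(2), 6*sqrt(11)))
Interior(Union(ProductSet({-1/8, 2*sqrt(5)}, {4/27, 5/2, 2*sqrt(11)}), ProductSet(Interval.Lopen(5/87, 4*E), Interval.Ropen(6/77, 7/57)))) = ProductSet(Interval.open(5/87, 4*E), Interval.open(6/77, 7/57))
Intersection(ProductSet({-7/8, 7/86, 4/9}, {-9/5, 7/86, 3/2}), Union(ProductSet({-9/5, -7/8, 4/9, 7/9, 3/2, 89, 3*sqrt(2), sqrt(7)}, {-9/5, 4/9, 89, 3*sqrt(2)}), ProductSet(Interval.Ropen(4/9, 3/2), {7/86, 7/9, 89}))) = Union(ProductSet({4/9}, {7/86}), ProductSet({-7/8, 4/9}, {-9/5}))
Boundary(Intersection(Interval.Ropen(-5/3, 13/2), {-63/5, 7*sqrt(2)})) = EmptySet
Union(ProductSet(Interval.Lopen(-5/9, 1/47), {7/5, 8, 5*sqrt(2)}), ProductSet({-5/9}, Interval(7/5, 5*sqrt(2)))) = Union(ProductSet({-5/9}, Interval(7/5, 5*sqrt(2))), ProductSet(Interval.Lopen(-5/9, 1/47), {7/5, 8, 5*sqrt(2)}))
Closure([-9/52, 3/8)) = [-9/52, 3/8]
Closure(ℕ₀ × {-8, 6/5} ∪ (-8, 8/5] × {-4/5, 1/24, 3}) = (ℕ₀ × {-8, 6/5}) ∪ ([-8, 8/5] × {-4/5, 1/24, 3})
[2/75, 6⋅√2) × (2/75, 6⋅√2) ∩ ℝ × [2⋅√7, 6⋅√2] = [2/75, 6⋅√2) × [2⋅√7, 6⋅√2)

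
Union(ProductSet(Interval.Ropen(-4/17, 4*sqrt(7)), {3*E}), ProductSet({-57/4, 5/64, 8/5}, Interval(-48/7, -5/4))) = Union(ProductSet({-57/4, 5/64, 8/5}, Interval(-48/7, -5/4)), ProductSet(Interval.Ropen(-4/17, 4*sqrt(7)), {3*E}))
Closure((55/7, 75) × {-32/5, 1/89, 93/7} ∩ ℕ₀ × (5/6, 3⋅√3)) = ∅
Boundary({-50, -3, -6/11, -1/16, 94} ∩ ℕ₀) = {94}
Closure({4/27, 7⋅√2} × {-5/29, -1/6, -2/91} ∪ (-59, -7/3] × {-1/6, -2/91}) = ([-59, -7/3] × {-1/6, -2/91}) ∪ ({4/27, 7⋅√2} × {-5/29, -1/6, -2/91})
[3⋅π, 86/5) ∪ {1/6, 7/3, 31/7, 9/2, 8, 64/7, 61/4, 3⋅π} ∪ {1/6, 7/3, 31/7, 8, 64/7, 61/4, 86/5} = {1/6, 7/3, 31/7, 9/2, 8, 64/7} ∪ [3⋅π, 86/5]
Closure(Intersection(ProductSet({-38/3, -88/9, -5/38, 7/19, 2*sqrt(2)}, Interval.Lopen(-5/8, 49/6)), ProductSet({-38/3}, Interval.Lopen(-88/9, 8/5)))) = ProductSet({-38/3}, Interval(-5/8, 8/5))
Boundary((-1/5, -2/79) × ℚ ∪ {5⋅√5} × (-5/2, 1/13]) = ([-1/5, -2/79] × ℝ) ∪ ({5⋅√5} × [-5/2, 1/13])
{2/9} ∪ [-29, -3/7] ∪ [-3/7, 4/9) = [-29, 4/9)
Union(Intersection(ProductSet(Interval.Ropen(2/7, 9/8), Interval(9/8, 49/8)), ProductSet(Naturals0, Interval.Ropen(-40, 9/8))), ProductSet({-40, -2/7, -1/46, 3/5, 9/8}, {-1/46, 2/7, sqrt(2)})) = ProductSet({-40, -2/7, -1/46, 3/5, 9/8}, {-1/46, 2/7, sqrt(2)})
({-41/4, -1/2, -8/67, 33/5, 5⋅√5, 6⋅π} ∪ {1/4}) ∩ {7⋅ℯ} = ∅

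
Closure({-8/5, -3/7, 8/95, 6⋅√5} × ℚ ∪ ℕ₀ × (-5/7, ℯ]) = (ℕ₀ × [-5/7, ℯ]) ∪ ({-8/5, -3/7, 8/95, 6⋅√5} × ℝ)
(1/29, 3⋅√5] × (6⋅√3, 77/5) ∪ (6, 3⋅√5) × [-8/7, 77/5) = ((6, 3⋅√5) × [-8/7, 77/5)) ∪ ((1/29, 3⋅√5] × (6⋅√3, 77/5))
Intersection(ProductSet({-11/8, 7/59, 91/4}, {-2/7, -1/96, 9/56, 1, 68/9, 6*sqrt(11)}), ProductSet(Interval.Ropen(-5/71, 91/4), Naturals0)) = ProductSet({7/59}, {1})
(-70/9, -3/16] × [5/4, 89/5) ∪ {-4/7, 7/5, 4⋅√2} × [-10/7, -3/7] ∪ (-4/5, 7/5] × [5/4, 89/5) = ((-70/9, 7/5] × [5/4, 89/5)) ∪ ({-4/7, 7/5, 4⋅√2} × [-10/7, -3/7])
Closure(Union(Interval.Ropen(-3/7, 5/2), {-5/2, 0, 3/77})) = Union({-5/2}, Interval(-3/7, 5/2))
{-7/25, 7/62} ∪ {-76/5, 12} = {-76/5, -7/25, 7/62, 12}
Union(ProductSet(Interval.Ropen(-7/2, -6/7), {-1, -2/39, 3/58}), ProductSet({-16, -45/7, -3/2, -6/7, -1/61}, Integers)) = Union(ProductSet({-16, -45/7, -3/2, -6/7, -1/61}, Integers), ProductSet(Interval.Ropen(-7/2, -6/7), {-1, -2/39, 3/58}))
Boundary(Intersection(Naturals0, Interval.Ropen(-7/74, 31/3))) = Range(0, 11, 1)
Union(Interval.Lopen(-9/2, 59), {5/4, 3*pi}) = Interval.Lopen(-9/2, 59)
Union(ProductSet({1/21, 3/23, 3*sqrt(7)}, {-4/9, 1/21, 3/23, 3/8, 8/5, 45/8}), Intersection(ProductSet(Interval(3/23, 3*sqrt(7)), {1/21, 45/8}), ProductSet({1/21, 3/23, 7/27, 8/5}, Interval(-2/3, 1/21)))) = Union(ProductSet({1/21, 3/23, 3*sqrt(7)}, {-4/9, 1/21, 3/23, 3/8, 8/5, 45/8}), ProductSet({3/23, 7/27, 8/5}, {1/21}))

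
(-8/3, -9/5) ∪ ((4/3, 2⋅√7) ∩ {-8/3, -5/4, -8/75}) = (-8/3, -9/5)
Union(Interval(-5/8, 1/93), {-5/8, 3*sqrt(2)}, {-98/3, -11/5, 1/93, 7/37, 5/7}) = Union({-98/3, -11/5, 7/37, 5/7, 3*sqrt(2)}, Interval(-5/8, 1/93))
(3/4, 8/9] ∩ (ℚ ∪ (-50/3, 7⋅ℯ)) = (3/4, 8/9] ∪ (ℚ ∩ (3/4, 8/9])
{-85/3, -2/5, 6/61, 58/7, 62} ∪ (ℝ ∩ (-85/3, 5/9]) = [-85/3, 5/9] ∪ {58/7, 62}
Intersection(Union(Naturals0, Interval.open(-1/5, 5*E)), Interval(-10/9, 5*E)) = Union(Interval.open(-1/5, 5*E), Range(0, 14, 1))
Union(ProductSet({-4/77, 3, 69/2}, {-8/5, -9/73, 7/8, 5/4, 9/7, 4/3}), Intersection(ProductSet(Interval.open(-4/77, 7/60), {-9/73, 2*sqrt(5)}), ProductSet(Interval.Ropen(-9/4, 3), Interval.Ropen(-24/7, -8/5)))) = ProductSet({-4/77, 3, 69/2}, {-8/5, -9/73, 7/8, 5/4, 9/7, 4/3})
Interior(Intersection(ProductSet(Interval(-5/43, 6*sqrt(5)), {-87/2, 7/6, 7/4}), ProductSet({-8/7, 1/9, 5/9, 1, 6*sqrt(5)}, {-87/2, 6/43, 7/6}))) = EmptySet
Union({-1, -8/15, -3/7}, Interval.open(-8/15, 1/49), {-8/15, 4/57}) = Union({-1, 4/57}, Interval.Ropen(-8/15, 1/49))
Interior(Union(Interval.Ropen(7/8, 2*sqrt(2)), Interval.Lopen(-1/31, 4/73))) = Union(Interval.open(-1/31, 4/73), Interval.open(7/8, 2*sqrt(2)))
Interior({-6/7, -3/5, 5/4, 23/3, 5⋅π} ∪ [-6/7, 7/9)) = (-6/7, 7/9)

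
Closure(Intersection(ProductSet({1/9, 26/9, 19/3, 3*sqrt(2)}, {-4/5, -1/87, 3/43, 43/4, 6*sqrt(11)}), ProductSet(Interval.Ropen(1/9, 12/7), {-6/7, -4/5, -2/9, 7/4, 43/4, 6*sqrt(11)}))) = ProductSet({1/9}, {-4/5, 43/4, 6*sqrt(11)})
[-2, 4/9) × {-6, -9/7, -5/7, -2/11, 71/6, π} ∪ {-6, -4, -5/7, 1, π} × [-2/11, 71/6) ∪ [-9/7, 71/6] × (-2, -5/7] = ([-9/7, 71/6] × (-2, -5/7]) ∪ ({-6, -4, -5/7, 1, π} × [-2/11, 71/6)) ∪ ([-2, 4/9) × {-6, -9/7, -5/7, -2/11, 71/6, π})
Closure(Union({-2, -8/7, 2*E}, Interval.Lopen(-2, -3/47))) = Union({2*E}, Interval(-2, -3/47))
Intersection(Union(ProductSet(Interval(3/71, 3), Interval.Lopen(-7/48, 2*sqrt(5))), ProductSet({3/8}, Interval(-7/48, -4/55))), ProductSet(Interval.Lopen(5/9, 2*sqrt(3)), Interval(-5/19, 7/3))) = ProductSet(Interval.Lopen(5/9, 3), Interval.Lopen(-7/48, 7/3))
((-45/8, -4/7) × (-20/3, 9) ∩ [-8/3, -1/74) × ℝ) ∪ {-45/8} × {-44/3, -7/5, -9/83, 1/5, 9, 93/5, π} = ({-45/8} × {-44/3, -7/5, -9/83, 1/5, 9, 93/5, π}) ∪ ([-8/3, -4/7) × (-20/3, 9))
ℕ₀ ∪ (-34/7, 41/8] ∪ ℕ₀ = (-34/7, 41/8] ∪ ℕ₀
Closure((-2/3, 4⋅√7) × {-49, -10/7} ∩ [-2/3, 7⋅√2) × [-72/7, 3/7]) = [-2/3, 7⋅√2] × {-10/7}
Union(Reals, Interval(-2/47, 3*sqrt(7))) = Interval(-oo, oo)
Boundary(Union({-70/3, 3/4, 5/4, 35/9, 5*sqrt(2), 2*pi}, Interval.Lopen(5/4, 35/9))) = {-70/3, 3/4, 5/4, 35/9, 5*sqrt(2), 2*pi}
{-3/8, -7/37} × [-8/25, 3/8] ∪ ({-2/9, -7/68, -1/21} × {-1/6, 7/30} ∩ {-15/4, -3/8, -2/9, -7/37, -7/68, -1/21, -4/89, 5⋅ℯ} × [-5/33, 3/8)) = ({-2/9, -7/68, -1/21} × {7/30}) ∪ ({-3/8, -7/37} × [-8/25, 3/8])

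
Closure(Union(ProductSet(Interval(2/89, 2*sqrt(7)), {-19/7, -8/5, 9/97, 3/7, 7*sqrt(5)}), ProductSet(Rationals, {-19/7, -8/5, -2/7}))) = Union(ProductSet(Interval(2/89, 2*sqrt(7)), {-19/7, -8/5, 9/97, 3/7, 7*sqrt(5)}), ProductSet(Reals, {-19/7, -8/5, -2/7}))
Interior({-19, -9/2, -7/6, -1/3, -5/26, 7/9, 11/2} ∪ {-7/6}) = ∅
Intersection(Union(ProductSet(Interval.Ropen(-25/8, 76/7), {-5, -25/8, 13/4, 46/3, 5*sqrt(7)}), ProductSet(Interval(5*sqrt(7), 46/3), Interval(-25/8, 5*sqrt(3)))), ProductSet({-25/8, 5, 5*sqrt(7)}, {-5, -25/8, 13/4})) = Union(ProductSet({5*sqrt(7)}, {-25/8, 13/4}), ProductSet({-25/8, 5}, {-5, -25/8, 13/4}))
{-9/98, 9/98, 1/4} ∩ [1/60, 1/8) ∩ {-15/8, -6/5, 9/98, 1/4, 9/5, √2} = {9/98}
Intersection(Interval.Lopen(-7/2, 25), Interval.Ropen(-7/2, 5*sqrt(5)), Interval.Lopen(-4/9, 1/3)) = Interval.Lopen(-4/9, 1/3)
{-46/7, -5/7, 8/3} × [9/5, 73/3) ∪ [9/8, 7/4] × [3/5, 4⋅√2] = ({-46/7, -5/7, 8/3} × [9/5, 73/3)) ∪ ([9/8, 7/4] × [3/5, 4⋅√2])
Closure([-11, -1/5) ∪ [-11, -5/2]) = [-11, -1/5]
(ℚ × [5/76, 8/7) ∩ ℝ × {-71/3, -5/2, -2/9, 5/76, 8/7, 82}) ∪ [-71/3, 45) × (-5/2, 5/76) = (ℚ × {5/76}) ∪ ([-71/3, 45) × (-5/2, 5/76))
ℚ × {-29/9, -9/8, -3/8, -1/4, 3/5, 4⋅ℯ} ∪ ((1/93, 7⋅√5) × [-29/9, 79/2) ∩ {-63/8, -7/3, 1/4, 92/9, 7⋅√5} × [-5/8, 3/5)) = ({1/4, 92/9} × [-5/8, 3/5)) ∪ (ℚ × {-29/9, -9/8, -3/8, -1/4, 3/5, 4⋅ℯ})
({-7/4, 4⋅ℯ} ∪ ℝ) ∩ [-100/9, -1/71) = [-100/9, -1/71)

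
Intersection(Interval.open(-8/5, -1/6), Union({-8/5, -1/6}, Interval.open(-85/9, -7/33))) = Interval.open(-8/5, -7/33)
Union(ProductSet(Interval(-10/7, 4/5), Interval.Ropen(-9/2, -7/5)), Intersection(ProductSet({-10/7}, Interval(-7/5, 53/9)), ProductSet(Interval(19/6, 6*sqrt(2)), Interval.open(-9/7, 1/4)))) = ProductSet(Interval(-10/7, 4/5), Interval.Ropen(-9/2, -7/5))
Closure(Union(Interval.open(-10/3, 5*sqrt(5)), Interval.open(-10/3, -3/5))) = Interval(-10/3, 5*sqrt(5))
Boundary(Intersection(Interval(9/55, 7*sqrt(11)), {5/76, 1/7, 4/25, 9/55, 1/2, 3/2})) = {9/55, 1/2, 3/2}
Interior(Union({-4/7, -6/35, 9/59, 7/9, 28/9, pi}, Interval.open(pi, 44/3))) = Interval.open(pi, 44/3)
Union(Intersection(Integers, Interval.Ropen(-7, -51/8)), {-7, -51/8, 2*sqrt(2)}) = Union({-51/8, 2*sqrt(2)}, Range(-7, -6, 1))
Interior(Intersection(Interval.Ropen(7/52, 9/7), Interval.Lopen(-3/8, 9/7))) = Interval.open(7/52, 9/7)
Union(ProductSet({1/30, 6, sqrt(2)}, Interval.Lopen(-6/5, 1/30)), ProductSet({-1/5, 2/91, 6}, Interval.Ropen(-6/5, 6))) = Union(ProductSet({-1/5, 2/91, 6}, Interval.Ropen(-6/5, 6)), ProductSet({1/30, 6, sqrt(2)}, Interval.Lopen(-6/5, 1/30)))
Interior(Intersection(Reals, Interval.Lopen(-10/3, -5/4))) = Interval.open(-10/3, -5/4)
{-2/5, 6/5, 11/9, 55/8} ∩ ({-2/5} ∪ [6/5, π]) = {-2/5, 6/5, 11/9}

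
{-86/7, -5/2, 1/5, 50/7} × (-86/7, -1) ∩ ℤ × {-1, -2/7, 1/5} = ∅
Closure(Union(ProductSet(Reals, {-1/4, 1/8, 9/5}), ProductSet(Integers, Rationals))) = Union(ProductSet(Integers, Reals), ProductSet(Reals, {-1/4, 1/8, 9/5}))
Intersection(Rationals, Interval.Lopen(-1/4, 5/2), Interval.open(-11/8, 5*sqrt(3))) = Intersection(Interval.Lopen(-1/4, 5/2), Rationals)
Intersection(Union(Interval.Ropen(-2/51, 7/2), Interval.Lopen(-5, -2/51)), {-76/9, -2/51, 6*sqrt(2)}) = {-2/51}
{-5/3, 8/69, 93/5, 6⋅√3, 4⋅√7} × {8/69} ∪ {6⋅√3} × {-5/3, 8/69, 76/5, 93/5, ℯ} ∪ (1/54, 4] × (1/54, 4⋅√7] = ({6⋅√3} × {-5/3, 8/69, 76/5, 93/5, ℯ}) ∪ ((1/54, 4] × (1/54, 4⋅√7]) ∪ ({-5/3, 8/69, 93/5, 6⋅√3, 4⋅√7} × {8/69})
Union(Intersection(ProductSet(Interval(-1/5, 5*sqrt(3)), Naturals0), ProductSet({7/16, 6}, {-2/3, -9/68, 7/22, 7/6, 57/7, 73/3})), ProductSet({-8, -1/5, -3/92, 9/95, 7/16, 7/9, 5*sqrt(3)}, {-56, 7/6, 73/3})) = ProductSet({-8, -1/5, -3/92, 9/95, 7/16, 7/9, 5*sqrt(3)}, {-56, 7/6, 73/3})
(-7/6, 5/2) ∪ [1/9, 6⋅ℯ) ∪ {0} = (-7/6, 6⋅ℯ)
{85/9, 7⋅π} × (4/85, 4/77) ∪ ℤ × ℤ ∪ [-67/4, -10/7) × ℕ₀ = (ℤ × ℤ) ∪ ([-67/4, -10/7) × ℕ₀) ∪ ({85/9, 7⋅π} × (4/85, 4/77))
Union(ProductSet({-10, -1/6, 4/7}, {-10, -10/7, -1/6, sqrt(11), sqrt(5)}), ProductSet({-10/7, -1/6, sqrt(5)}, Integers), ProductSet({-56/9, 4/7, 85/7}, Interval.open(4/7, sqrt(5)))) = Union(ProductSet({-10, -1/6, 4/7}, {-10, -10/7, -1/6, sqrt(11), sqrt(5)}), ProductSet({-56/9, 4/7, 85/7}, Interval.open(4/7, sqrt(5))), ProductSet({-10/7, -1/6, sqrt(5)}, Integers))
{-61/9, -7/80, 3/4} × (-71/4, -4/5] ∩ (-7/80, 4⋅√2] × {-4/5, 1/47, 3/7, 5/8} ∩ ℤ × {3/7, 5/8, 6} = ∅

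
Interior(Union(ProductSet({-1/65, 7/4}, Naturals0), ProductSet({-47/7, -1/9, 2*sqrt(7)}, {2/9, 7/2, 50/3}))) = EmptySet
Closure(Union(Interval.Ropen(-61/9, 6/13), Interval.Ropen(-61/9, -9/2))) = Interval(-61/9, 6/13)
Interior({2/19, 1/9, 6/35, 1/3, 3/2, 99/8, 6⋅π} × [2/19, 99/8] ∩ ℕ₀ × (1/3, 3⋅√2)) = ∅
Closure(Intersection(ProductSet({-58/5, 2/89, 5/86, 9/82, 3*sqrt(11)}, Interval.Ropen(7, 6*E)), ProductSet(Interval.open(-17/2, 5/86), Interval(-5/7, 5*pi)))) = ProductSet({2/89}, Interval(7, 5*pi))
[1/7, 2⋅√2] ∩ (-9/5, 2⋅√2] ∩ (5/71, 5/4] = [1/7, 5/4]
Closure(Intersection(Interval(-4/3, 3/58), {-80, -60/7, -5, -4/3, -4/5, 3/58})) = {-4/3, -4/5, 3/58}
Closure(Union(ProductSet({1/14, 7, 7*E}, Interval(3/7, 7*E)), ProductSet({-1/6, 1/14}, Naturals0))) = Union(ProductSet({-1/6, 1/14}, Naturals0), ProductSet({1/14, 7, 7*E}, Interval(3/7, 7*E)))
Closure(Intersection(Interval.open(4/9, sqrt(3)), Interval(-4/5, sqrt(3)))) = Interval(4/9, sqrt(3))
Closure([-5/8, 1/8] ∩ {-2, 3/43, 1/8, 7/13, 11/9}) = {3/43, 1/8}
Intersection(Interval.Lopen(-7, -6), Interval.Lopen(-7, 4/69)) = Interval.Lopen(-7, -6)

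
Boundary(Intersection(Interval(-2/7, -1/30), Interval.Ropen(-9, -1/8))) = {-2/7, -1/8}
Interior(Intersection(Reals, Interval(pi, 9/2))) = Interval.open(pi, 9/2)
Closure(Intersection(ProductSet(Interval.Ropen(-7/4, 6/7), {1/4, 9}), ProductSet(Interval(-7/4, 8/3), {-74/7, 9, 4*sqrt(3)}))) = ProductSet(Interval(-7/4, 6/7), {9})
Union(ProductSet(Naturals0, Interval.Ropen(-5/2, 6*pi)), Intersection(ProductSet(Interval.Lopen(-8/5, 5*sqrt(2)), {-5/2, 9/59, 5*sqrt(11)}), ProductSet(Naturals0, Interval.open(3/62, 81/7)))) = ProductSet(Naturals0, Interval.Ropen(-5/2, 6*pi))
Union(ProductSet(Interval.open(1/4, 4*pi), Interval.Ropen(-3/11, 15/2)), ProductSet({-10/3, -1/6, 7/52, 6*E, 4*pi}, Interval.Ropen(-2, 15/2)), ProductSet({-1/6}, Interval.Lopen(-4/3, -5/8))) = Union(ProductSet({-10/3, -1/6, 7/52, 6*E, 4*pi}, Interval.Ropen(-2, 15/2)), ProductSet(Interval.open(1/4, 4*pi), Interval.Ropen(-3/11, 15/2)))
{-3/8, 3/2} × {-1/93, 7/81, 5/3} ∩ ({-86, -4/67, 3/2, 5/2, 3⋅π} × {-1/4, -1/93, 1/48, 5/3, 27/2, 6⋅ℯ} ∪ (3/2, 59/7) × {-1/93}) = {3/2} × {-1/93, 5/3}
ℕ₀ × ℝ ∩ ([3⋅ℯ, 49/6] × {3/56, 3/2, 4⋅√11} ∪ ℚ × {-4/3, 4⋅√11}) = ℕ₀ × {-4/3, 4⋅√11}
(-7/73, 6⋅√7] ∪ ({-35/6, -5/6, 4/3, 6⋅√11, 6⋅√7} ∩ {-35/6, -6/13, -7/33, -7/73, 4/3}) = {-35/6} ∪ (-7/73, 6⋅√7]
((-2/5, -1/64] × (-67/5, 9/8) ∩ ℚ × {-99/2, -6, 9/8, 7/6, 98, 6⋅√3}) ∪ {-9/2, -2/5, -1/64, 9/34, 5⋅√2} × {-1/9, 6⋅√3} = ((ℚ ∩ (-2/5, -1/64]) × {-6}) ∪ ({-9/2, -2/5, -1/64, 9/34, 5⋅√2} × {-1/9, 6⋅√3})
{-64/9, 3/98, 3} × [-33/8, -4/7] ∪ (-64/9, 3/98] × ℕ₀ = ((-64/9, 3/98] × ℕ₀) ∪ ({-64/9, 3/98, 3} × [-33/8, -4/7])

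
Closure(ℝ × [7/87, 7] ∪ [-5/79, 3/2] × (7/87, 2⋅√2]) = ℝ × [7/87, 7]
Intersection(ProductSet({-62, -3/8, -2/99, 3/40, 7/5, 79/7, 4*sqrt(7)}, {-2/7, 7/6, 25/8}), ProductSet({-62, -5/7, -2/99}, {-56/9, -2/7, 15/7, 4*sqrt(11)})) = ProductSet({-62, -2/99}, {-2/7})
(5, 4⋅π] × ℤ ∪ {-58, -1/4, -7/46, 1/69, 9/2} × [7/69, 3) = ((5, 4⋅π] × ℤ) ∪ ({-58, -1/4, -7/46, 1/69, 9/2} × [7/69, 3))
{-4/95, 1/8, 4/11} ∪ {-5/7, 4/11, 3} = {-5/7, -4/95, 1/8, 4/11, 3}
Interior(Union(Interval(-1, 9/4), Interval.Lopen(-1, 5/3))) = Interval.open(-1, 9/4)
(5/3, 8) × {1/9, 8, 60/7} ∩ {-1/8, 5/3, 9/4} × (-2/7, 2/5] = {9/4} × {1/9}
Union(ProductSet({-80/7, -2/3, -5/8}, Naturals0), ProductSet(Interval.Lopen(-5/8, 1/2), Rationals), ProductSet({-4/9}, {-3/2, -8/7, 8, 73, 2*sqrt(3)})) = Union(ProductSet({-4/9}, {-3/2, -8/7, 8, 73, 2*sqrt(3)}), ProductSet({-80/7, -2/3, -5/8}, Naturals0), ProductSet(Interval.Lopen(-5/8, 1/2), Rationals))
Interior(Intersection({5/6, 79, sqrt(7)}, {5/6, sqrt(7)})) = EmptySet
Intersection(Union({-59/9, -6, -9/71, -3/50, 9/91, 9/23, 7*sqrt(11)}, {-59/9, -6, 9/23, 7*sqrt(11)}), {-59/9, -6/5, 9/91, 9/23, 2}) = {-59/9, 9/91, 9/23}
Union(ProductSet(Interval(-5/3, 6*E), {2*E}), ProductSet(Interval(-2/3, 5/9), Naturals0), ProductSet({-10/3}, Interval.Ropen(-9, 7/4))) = Union(ProductSet({-10/3}, Interval.Ropen(-9, 7/4)), ProductSet(Interval(-5/3, 6*E), {2*E}), ProductSet(Interval(-2/3, 5/9), Naturals0))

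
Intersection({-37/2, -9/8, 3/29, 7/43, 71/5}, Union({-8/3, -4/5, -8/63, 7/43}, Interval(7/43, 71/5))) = {7/43, 71/5}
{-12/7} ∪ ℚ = ℚ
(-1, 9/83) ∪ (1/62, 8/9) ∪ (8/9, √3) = (-1, 8/9) ∪ (8/9, √3)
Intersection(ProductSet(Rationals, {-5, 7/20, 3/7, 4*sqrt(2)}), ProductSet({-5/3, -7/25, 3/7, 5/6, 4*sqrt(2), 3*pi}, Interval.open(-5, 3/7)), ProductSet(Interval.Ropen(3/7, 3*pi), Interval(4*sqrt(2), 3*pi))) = EmptySet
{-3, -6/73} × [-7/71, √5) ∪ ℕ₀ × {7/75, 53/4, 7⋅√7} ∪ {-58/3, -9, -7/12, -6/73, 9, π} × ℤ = ({-58/3, -9, -7/12, -6/73, 9, π} × ℤ) ∪ (ℕ₀ × {7/75, 53/4, 7⋅√7}) ∪ ({-3, -6/73} × [-7/71, √5))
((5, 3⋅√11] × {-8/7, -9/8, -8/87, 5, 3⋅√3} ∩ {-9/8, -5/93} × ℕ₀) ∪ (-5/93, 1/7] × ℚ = (-5/93, 1/7] × ℚ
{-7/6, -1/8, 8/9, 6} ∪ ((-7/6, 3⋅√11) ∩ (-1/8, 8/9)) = {-7/6, 6} ∪ [-1/8, 8/9]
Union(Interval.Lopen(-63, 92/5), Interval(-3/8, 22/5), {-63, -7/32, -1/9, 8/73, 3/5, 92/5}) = Interval(-63, 92/5)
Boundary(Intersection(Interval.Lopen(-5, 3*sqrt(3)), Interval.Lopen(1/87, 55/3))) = {1/87, 3*sqrt(3)}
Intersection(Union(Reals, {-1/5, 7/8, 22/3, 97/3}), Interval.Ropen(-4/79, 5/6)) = Interval.Ropen(-4/79, 5/6)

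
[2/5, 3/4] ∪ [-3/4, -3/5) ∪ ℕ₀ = [-3/4, -3/5) ∪ ℕ₀ ∪ [2/5, 3/4]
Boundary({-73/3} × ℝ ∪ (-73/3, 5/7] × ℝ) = {-73/3, 5/7} × ℝ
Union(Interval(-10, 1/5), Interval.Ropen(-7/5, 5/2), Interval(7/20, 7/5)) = Interval.Ropen(-10, 5/2)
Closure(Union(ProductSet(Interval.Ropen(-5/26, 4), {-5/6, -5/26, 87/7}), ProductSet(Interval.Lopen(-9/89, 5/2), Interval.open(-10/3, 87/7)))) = Union(ProductSet({-9/89, 5/2}, Interval(-10/3, 87/7)), ProductSet(Interval(-5/26, 4), {-5/6, -5/26, 87/7}), ProductSet(Interval(-9/89, 5/2), {-10/3, 87/7}), ProductSet(Interval.Lopen(-9/89, 5/2), Interval.open(-10/3, 87/7)))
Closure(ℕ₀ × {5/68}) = ℕ₀ × {5/68}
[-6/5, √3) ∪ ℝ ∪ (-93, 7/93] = (-∞, ∞)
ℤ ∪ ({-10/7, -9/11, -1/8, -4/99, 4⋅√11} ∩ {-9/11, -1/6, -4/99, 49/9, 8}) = ℤ ∪ {-9/11, -4/99}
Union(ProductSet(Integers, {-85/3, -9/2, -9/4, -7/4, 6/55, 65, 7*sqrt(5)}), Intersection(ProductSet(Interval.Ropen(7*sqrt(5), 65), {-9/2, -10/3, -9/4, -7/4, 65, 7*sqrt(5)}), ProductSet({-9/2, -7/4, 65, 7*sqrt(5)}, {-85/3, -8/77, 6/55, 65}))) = Union(ProductSet({7*sqrt(5)}, {65}), ProductSet(Integers, {-85/3, -9/2, -9/4, -7/4, 6/55, 65, 7*sqrt(5)}))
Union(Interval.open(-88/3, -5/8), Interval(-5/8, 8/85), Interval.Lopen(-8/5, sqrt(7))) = Interval.Lopen(-88/3, sqrt(7))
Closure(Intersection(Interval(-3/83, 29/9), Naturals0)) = Range(0, 4, 1)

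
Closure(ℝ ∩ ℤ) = ℤ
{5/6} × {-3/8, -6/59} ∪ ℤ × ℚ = (ℤ × ℚ) ∪ ({5/6} × {-3/8, -6/59})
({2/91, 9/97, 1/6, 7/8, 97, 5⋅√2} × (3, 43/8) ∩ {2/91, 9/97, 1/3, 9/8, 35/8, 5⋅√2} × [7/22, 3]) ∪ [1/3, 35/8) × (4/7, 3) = [1/3, 35/8) × (4/7, 3)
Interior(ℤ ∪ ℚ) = ∅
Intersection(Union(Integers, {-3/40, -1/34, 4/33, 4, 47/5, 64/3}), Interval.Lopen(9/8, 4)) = Range(2, 5, 1)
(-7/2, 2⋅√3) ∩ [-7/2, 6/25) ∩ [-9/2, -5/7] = (-7/2, -5/7]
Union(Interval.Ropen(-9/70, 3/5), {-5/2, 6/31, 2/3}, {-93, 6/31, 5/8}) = Union({-93, -5/2, 5/8, 2/3}, Interval.Ropen(-9/70, 3/5))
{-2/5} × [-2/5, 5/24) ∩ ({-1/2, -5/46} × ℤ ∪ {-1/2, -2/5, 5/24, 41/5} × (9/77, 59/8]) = {-2/5} × (9/77, 5/24)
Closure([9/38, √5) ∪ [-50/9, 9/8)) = [-50/9, √5]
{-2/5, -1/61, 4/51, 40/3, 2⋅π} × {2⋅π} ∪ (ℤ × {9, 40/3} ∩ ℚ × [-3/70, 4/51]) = {-2/5, -1/61, 4/51, 40/3, 2⋅π} × {2⋅π}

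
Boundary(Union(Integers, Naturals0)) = Integers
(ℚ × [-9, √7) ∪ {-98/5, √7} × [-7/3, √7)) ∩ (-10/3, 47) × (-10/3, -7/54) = ({√7} × [-7/3, -7/54)) ∪ ((ℚ ∩ (-10/3, 47)) × (-10/3, -7/54))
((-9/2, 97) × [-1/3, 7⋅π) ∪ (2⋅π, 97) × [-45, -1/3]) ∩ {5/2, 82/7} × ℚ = ({82/7} × (ℚ ∩ [-45, -1/3])) ∪ ({5/2, 82/7} × (ℚ ∩ [-1/3, 7⋅π)))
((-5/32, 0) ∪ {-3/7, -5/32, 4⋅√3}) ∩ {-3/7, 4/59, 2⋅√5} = {-3/7}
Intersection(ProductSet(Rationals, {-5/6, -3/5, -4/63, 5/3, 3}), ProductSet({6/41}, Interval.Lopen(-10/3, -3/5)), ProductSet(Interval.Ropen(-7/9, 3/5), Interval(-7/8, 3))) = ProductSet({6/41}, {-5/6, -3/5})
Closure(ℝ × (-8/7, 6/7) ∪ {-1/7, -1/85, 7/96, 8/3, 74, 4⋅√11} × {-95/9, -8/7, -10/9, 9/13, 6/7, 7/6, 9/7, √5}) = (ℝ × [-8/7, 6/7]) ∪ ({-1/7, -1/85, 7/96, 8/3, 74, 4⋅√11} × {-95/9, -8/7, -10/9, 9/13, 6/7, 7/6, 9/7, √5})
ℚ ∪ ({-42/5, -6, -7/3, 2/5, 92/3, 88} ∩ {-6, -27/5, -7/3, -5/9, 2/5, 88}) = ℚ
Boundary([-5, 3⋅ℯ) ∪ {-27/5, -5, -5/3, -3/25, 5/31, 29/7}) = {-27/5, -5, 3⋅ℯ}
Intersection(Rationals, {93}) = {93}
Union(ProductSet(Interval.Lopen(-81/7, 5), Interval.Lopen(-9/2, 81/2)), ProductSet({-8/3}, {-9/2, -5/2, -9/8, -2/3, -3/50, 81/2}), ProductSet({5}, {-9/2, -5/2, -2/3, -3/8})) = Union(ProductSet({-8/3}, {-9/2, -5/2, -9/8, -2/3, -3/50, 81/2}), ProductSet({5}, {-9/2, -5/2, -2/3, -3/8}), ProductSet(Interval.Lopen(-81/7, 5), Interval.Lopen(-9/2, 81/2)))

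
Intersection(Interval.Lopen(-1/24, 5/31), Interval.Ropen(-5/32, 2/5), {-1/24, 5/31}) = {5/31}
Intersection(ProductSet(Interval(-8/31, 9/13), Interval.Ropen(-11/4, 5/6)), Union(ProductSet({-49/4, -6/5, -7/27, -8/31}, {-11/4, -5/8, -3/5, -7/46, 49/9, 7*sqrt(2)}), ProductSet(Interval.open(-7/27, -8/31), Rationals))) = ProductSet({-8/31}, {-11/4, -5/8, -3/5, -7/46})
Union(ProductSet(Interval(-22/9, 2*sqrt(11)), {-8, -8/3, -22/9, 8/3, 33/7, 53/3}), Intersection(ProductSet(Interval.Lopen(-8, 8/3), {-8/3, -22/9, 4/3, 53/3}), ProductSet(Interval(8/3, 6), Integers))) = ProductSet(Interval(-22/9, 2*sqrt(11)), {-8, -8/3, -22/9, 8/3, 33/7, 53/3})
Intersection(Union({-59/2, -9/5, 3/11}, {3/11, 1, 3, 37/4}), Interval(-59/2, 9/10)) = {-59/2, -9/5, 3/11}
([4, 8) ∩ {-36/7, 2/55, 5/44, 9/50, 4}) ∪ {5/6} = {5/6, 4}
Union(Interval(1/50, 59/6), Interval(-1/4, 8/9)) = Interval(-1/4, 59/6)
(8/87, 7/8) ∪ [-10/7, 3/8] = [-10/7, 7/8)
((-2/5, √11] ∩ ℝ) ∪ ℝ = (-∞, ∞)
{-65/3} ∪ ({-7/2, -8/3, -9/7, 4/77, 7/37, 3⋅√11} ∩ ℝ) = {-65/3, -7/2, -8/3, -9/7, 4/77, 7/37, 3⋅√11}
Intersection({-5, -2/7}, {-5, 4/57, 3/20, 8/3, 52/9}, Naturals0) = EmptySet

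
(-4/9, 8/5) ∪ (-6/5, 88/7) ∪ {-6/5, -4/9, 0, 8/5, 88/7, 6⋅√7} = [-6/5, 88/7] ∪ {6⋅√7}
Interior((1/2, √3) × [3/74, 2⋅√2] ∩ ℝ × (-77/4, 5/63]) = (1/2, √3) × (3/74, 5/63)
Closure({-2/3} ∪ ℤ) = ℤ ∪ {-2/3}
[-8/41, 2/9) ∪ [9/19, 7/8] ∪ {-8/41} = [-8/41, 2/9) ∪ [9/19, 7/8]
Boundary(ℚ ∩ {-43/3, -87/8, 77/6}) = {-43/3, -87/8, 77/6}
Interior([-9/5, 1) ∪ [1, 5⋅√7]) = (-9/5, 5⋅√7)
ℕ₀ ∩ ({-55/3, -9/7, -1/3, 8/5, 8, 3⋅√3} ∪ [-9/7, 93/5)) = {0, 1, …, 18}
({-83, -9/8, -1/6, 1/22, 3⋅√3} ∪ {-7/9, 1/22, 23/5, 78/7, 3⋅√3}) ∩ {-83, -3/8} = {-83}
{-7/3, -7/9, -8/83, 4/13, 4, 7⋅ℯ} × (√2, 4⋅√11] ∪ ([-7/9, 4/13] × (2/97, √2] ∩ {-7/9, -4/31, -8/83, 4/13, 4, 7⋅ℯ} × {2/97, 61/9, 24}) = {-7/3, -7/9, -8/83, 4/13, 4, 7⋅ℯ} × (√2, 4⋅√11]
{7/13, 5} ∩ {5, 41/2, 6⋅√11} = {5}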